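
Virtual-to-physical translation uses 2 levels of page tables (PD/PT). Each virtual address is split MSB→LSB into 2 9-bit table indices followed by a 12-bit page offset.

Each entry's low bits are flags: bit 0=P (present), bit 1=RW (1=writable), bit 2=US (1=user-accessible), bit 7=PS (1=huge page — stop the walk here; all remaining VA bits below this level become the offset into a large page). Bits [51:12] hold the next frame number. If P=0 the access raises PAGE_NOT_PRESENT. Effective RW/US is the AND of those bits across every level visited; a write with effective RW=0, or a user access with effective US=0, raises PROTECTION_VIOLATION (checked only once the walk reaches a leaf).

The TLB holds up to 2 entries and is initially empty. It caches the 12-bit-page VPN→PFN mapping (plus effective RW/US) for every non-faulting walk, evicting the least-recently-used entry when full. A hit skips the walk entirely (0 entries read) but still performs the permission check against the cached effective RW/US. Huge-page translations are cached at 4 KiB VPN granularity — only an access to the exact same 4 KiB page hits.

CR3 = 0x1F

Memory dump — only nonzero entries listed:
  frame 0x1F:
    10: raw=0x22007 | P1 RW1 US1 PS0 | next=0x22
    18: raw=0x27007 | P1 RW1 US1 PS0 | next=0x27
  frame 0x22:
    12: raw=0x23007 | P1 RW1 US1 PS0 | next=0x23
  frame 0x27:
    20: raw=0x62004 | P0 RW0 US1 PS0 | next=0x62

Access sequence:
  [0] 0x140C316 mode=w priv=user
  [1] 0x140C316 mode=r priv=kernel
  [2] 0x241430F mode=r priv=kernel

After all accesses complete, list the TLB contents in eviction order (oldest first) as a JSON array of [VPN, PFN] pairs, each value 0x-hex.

Per-access translation:
#0 VA=0x140C316 (w,user):
  L0: frame=0x1F idx=10 entry=0x22007 [P=1 RW=1 US=1 PS=0]
  L1: frame=0x22 idx=12 entry=0x23007 [P=1 RW=1 US=1 PS=0]
  ✓ 0x23316  — 2 lookups
#1 VA=0x140C316 (r,kernel):
  TLB hit vpn=0x140C → PA=0x23316
#2 VA=0x241430F (r,kernel):
  L0: frame=0x1F idx=18 entry=0x27007 [P=1 RW=1 US=1 PS=0]
  L1: frame=0x27 idx=20 entry=0x62004 [P=0 RW=0 US=1 PS=0]
  → PAGE_NOT_PRESENT  (2 entries read)

TLB: [["0x140C", "0x23"]]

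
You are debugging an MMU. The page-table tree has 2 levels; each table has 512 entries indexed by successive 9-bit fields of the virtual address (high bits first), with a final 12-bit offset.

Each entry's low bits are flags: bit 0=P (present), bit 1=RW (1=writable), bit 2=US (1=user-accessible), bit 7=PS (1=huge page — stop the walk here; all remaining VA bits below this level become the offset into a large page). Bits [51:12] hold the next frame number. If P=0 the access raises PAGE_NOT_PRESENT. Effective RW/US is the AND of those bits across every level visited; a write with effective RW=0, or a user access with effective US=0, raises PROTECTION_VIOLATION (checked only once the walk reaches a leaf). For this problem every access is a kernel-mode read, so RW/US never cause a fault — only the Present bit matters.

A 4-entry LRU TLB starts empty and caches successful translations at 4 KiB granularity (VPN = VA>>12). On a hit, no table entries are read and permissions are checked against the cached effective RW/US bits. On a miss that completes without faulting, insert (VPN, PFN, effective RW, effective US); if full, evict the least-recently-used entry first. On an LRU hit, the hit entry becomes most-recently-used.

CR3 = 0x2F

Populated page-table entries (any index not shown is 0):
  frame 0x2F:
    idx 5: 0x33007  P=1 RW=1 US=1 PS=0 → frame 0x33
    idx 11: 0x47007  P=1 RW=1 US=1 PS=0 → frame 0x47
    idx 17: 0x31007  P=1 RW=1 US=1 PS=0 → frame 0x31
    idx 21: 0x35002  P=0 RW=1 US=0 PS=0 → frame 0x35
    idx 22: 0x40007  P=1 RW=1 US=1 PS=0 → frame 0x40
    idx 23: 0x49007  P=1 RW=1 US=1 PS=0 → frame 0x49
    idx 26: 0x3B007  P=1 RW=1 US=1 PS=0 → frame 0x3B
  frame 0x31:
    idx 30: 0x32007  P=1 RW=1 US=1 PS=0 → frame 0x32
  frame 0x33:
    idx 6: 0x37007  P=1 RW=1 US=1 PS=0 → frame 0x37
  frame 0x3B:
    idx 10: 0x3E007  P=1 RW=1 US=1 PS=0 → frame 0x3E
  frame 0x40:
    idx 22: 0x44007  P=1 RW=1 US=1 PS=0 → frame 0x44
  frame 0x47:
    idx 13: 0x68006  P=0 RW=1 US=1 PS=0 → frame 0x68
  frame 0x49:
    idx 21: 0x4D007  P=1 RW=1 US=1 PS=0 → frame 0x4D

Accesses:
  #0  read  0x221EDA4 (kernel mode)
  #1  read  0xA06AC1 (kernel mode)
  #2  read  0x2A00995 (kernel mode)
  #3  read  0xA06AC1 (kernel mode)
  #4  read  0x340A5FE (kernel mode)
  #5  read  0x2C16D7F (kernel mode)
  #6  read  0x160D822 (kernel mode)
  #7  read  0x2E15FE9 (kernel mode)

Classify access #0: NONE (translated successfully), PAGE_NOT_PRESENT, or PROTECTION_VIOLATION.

Walk each access:
#0 VA=0x221EDA4 (r,kernel):
  L0 @0x2F[17] → 0x31007  P=1,RW=1,US=1,PS=0
  L1 @0x31[30] → 0x32007  P=1,RW=1,US=1,PS=0
  ⇒ phys 0x32DA4  [2 reads]
#1 VA=0xA06AC1 (r,kernel):
  L0 @0x2F[5] → 0x33007  P=1,RW=1,US=1,PS=0
  L1 @0x33[6] → 0x37007  P=1,RW=1,US=1,PS=0
  ⇒ phys 0x37AC1  [2 reads]
#2 VA=0x2A00995 (r,kernel):
  L0 @0x2F[21] → 0x35002  P=0,RW=1,US=0,PS=0
  ⇒ fault: PAGE_NOT_PRESENT  — 1 lookups
#3 VA=0xA06AC1 (r,kernel):
  TLB hit vpn=0xA06 → PA=0x37AC1
#4 VA=0x340A5FE (r,kernel):
  L0 @0x2F[26] → 0x3B007  P=1,RW=1,US=1,PS=0
  L1 @0x3B[10] → 0x3E007  P=1,RW=1,US=1,PS=0
  ⇒ phys 0x3E5FE  [2 reads]
#5 VA=0x2C16D7F (r,kernel):
  L0 @0x2F[22] → 0x40007  P=1,RW=1,US=1,PS=0
  L1 @0x40[22] → 0x44007  P=1,RW=1,US=1,PS=0
  ⇒ phys 0x44D7F  [2 reads]
#6 VA=0x160D822 (r,kernel):
  L0 @0x2F[11] → 0x47007  P=1,RW=1,US=1,PS=0
  L1 @0x47[13] → 0x68006  P=0,RW=1,US=1,PS=0
  ⇒ fault: PAGE_NOT_PRESENT  — 2 lookups
#7 VA=0x2E15FE9 (r,kernel):
  L0 @0x2F[23] → 0x49007  P=1,RW=1,US=1,PS=0
  L1 @0x49[21] → 0x4D007  P=1,RW=1,US=1,PS=0
  ⇒ phys 0x4DFE9  [2 reads]

Access #0 fault: NONE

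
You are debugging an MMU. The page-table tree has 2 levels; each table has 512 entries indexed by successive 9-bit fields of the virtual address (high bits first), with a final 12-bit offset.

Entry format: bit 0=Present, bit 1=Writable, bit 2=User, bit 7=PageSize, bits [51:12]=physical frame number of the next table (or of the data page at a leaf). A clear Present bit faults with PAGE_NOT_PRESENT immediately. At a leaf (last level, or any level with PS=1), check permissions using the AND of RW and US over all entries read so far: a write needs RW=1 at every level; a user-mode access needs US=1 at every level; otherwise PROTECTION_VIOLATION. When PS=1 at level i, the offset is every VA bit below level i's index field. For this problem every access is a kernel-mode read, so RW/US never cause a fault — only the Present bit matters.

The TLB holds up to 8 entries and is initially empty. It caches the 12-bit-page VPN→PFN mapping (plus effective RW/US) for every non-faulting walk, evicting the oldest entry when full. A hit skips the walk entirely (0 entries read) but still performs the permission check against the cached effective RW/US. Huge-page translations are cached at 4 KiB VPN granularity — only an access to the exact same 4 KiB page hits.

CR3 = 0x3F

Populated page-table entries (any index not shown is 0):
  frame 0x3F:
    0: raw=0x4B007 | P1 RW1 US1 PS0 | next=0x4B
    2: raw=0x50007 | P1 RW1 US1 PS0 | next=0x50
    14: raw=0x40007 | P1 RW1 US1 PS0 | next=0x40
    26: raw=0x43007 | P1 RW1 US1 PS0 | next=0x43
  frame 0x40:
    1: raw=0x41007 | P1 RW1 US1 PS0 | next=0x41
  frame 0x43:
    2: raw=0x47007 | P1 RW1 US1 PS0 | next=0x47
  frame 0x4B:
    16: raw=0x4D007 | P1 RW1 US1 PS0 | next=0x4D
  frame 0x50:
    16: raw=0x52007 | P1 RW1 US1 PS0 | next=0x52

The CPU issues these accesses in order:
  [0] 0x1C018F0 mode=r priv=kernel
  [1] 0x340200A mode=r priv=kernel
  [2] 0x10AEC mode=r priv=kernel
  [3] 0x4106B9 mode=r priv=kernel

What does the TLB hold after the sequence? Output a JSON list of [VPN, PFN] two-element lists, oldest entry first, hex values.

Trace:
#0 VA=0x1C018F0 (r,kernel):
  L0 @0x3F[14] → 0x40007  P=1,RW=1,US=1,PS=0
  L1 @0x40[1] → 0x41007  P=1,RW=1,US=1,PS=0
  ⇒ phys 0x418F0  [2 reads]
#1 VA=0x340200A (r,kernel):
  L0 @0x3F[26] → 0x43007  P=1,RW=1,US=1,PS=0
  L1 @0x43[2] → 0x47007  P=1,RW=1,US=1,PS=0
  ⇒ phys 0x4700A  [2 reads]
#2 VA=0x10AEC (r,kernel):
  L0 @0x3F[0] → 0x4B007  P=1,RW=1,US=1,PS=0
  L1 @0x4B[16] → 0x4D007  P=1,RW=1,US=1,PS=0
  ⇒ phys 0x4DAEC  [2 reads]
#3 VA=0x4106B9 (r,kernel):
  L0 @0x3F[2] → 0x50007  P=1,RW=1,US=1,PS=0
  L1 @0x50[16] → 0x52007  P=1,RW=1,US=1,PS=0
  ⇒ phys 0x526B9  [2 reads]

TLB: [["0x1C01", "0x41"], ["0x3402", "0x47"], ["0x10", "0x4D"], ["0x410", "0x52"]]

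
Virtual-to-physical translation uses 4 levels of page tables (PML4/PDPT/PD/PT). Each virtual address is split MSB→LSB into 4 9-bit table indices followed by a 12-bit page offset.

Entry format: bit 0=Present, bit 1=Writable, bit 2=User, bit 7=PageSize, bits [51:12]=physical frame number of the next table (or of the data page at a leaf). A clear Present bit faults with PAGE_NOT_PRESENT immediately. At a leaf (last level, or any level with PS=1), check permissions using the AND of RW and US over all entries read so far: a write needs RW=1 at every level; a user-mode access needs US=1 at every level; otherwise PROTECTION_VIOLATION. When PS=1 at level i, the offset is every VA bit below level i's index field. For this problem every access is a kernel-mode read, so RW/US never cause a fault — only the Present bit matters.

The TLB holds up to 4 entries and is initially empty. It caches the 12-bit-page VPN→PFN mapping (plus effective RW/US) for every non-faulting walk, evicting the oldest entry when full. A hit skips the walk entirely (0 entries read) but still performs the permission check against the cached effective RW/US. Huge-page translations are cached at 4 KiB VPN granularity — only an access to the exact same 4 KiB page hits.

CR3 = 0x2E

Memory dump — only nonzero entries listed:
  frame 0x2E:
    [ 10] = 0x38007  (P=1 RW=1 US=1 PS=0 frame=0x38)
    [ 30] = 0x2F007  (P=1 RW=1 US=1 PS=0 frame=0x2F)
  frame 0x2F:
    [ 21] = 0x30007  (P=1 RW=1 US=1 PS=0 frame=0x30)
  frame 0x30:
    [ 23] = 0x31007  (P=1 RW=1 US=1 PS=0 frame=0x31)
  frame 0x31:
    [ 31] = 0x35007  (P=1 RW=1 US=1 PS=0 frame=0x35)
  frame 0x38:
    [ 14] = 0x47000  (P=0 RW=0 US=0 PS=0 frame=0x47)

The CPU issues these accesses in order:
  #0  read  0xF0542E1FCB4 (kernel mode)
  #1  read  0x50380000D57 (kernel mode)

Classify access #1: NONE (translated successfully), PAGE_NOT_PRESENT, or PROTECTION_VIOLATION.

Trace:
#0 VA=0xF0542E1FCB4 (r,kernel):
  lvl0: tbl 0x2E, slot 30 ⇒ 0x2F007 (P1/RW1/US1/PS0)
  lvl1: tbl 0x2F, slot 21 ⇒ 0x30007 (P1/RW1/US1/PS0)
  lvl2: tbl 0x30, slot 23 ⇒ 0x31007 (P1/RW1/US1/PS0)
  lvl3: tbl 0x31, slot 31 ⇒ 0x35007 (P1/RW1/US1/PS0)
  ✓ 0x35CB4  — 4 lookups
#1 VA=0x50380000D57 (r,kernel):
  lvl0: tbl 0x2E, slot 10 ⇒ 0x38007 (P1/RW1/US1/PS0)
  lvl1: tbl 0x38, slot 14 ⇒ 0x47000 (P0/RW0/US0/PS0)
  → PAGE_NOT_PRESENT  (2 entries read)

Access #1 fault: PAGE_NOT_PRESENT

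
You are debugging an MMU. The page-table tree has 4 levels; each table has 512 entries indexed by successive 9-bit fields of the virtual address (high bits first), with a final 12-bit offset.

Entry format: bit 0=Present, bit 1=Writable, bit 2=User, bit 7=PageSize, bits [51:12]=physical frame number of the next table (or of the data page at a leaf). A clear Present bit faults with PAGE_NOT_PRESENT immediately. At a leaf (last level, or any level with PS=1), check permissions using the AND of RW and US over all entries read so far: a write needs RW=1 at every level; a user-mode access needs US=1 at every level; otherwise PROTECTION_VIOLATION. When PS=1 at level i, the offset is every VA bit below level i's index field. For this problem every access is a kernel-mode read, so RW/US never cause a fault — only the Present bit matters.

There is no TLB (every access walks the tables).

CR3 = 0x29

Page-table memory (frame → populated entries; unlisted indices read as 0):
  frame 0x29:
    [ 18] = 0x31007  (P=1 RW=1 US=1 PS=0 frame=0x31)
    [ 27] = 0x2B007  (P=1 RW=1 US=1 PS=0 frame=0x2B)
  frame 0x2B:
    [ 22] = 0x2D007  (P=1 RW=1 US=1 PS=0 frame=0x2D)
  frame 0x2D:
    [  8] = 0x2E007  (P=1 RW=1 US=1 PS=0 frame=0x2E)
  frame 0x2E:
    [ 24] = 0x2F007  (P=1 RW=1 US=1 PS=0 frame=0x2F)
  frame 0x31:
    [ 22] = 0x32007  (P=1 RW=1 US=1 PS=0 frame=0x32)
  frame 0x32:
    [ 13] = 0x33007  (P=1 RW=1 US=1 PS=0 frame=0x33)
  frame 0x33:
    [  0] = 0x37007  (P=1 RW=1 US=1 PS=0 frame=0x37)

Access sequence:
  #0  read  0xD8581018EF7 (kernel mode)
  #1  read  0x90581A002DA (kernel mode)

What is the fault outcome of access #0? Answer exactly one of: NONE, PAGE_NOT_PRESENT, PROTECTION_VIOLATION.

Per-access translation:
#0 VA=0xD8581018EF7 (r,kernel):
  L0: frame=0x29 idx=27 entry=0x2B007 [P=1 RW=1 US=1 PS=0]
  L1: frame=0x2B idx=22 entry=0x2D007 [P=1 RW=1 US=1 PS=0]
  L2: frame=0x2D idx=8 entry=0x2E007 [P=1 RW=1 US=1 PS=0]
  L3: frame=0x2E idx=24 entry=0x2F007 [P=1 RW=1 US=1 PS=0]
  ✓ 0x2FEF7  — 4 lookups
#1 VA=0x90581A002DA (r,kernel):
  L0: frame=0x29 idx=18 entry=0x31007 [P=1 RW=1 US=1 PS=0]
  L1: frame=0x31 idx=22 entry=0x32007 [P=1 RW=1 US=1 PS=0]
  L2: frame=0x32 idx=13 entry=0x33007 [P=1 RW=1 US=1 PS=0]
  L3: frame=0x33 idx=0 entry=0x37007 [P=1 RW=1 US=1 PS=0]
  ✓ 0x372DA  — 4 lookups

Access #0 fault: NONE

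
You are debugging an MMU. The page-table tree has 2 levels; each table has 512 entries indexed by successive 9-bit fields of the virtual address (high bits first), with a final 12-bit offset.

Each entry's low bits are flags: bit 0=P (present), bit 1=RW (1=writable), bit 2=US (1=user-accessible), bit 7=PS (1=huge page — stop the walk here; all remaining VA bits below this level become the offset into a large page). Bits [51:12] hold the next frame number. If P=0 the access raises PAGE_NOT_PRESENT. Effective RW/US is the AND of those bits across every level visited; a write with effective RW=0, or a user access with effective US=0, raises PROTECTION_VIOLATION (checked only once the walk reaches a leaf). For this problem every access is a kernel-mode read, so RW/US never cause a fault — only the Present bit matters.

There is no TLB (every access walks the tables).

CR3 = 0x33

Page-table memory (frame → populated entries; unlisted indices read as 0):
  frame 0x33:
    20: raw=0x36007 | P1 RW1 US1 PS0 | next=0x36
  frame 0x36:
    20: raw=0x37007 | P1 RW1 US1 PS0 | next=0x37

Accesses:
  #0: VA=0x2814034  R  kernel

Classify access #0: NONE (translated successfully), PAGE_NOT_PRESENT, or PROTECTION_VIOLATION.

Walk each access:
#0 VA=0x2814034 (r,kernel):
  lvl0: tbl 0x33, slot 20 ⇒ 0x36007 (P1/RW1/US1/PS0)
  lvl1: tbl 0x36, slot 20 ⇒ 0x37007 (P1/RW1/US1/PS0)
  → PA=0x37034  (2 entries read)

Access #0 fault: NONE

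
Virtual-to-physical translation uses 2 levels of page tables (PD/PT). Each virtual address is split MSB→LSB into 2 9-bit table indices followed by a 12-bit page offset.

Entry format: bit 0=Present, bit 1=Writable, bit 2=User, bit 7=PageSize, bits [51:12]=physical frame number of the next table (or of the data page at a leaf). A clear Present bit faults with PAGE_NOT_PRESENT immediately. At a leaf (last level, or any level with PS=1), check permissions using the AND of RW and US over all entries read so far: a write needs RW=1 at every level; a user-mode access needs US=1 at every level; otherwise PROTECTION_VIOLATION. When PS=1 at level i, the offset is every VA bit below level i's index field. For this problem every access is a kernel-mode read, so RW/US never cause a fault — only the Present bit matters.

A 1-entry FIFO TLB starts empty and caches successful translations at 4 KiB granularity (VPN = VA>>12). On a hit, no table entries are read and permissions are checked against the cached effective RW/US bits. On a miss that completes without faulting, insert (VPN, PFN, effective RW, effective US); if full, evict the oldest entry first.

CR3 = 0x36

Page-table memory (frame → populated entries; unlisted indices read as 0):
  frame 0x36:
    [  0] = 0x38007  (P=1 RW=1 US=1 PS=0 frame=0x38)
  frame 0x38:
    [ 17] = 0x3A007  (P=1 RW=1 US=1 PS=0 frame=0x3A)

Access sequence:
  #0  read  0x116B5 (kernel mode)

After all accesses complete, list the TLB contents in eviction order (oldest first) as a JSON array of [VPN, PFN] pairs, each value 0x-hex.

Trace:
#0 VA=0x116B5 (r,kernel):
  lvl0: tbl 0x36, slot 0 ⇒ 0x38007 (P1/RW1/US1/PS0)
  lvl1: tbl 0x38, slot 17 ⇒ 0x3A007 (P1/RW1/US1/PS0)
  → PA=0x3A6B5  (2 entries read)

TLB: [["0x11", "0x3A"]]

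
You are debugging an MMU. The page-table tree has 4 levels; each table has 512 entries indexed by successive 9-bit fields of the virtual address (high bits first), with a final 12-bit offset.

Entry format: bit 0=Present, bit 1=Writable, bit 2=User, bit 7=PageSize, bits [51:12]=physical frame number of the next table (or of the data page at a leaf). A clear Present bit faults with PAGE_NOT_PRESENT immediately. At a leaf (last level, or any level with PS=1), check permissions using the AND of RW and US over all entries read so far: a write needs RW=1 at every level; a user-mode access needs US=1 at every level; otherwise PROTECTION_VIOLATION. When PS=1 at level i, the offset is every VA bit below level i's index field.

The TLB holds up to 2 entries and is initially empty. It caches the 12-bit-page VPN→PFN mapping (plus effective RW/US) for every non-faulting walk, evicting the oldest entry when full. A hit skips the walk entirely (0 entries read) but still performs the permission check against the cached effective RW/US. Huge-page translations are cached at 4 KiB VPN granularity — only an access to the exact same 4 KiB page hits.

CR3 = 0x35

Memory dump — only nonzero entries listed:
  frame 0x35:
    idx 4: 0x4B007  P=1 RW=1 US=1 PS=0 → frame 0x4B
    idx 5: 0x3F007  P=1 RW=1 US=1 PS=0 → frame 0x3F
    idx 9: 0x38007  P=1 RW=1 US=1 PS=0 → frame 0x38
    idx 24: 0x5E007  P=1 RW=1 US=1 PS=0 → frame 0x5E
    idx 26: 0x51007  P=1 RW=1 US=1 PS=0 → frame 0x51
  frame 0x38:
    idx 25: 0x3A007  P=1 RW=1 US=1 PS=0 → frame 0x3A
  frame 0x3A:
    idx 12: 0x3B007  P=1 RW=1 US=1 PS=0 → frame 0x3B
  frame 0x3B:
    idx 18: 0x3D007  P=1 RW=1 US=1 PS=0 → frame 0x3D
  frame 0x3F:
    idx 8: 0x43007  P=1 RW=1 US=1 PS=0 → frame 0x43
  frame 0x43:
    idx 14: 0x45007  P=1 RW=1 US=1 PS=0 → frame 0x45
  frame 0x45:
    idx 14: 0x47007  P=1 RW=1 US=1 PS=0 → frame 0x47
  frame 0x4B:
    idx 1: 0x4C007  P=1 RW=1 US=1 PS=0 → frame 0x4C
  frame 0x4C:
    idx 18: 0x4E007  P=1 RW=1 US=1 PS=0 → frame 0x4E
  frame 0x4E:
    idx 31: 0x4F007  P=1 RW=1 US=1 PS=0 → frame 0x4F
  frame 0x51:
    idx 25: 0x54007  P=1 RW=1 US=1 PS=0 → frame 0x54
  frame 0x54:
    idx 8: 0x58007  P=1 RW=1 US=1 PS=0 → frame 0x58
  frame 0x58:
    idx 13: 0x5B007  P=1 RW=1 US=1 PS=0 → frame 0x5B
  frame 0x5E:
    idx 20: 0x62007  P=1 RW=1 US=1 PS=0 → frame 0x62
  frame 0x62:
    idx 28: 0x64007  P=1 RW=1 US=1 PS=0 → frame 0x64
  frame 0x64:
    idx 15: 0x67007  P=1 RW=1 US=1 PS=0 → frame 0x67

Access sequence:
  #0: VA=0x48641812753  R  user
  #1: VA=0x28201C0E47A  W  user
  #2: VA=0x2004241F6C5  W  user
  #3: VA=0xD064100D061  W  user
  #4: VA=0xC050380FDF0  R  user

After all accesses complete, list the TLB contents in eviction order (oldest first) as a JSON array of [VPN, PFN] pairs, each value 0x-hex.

Walk each access:
#0 VA=0x48641812753 (r,user):
  L0 @0x35[9] → 0x38007  P=1,RW=1,US=1,PS=0
  L1 @0x38[25] → 0x3A007  P=1,RW=1,US=1,PS=0
  L2 @0x3A[12] → 0x3B007  P=1,RW=1,US=1,PS=0
  L3 @0x3B[18] → 0x3D007  P=1,RW=1,US=1,PS=0
  ✓ 0x3D753  — 4 lookups
#1 VA=0x28201C0E47A (w,user):
  L0 @0x35[5] → 0x3F007  P=1,RW=1,US=1,PS=0
  L1 @0x3F[8] → 0x43007  P=1,RW=1,US=1,PS=0
  L2 @0x43[14] → 0x45007  P=1,RW=1,US=1,PS=0
  L3 @0x45[14] → 0x47007  P=1,RW=1,US=1,PS=0
  ✓ 0x4747A  — 4 lookups
#2 VA=0x2004241F6C5 (w,user):
  L0 @0x35[4] → 0x4B007  P=1,RW=1,US=1,PS=0
  L1 @0x4B[1] → 0x4C007  P=1,RW=1,US=1,PS=0
  L2 @0x4C[18] → 0x4E007  P=1,RW=1,US=1,PS=0
  L3 @0x4E[31] → 0x4F007  P=1,RW=1,US=1,PS=0
  ✓ 0x4F6C5  — 4 lookups
#3 VA=0xD064100D061 (w,user):
  L0 @0x35[26] → 0x51007  P=1,RW=1,US=1,PS=0
  L1 @0x51[25] → 0x54007  P=1,RW=1,US=1,PS=0
  L2 @0x54[8] → 0x58007  P=1,RW=1,US=1,PS=0
  L3 @0x58[13] → 0x5B007  P=1,RW=1,US=1,PS=0
  ✓ 0x5B061  — 4 lookups
#4 VA=0xC050380FDF0 (r,user):
  L0 @0x35[24] → 0x5E007  P=1,RW=1,US=1,PS=0
  L1 @0x5E[20] → 0x62007  P=1,RW=1,US=1,PS=0
  L2 @0x62[28] → 0x64007  P=1,RW=1,US=1,PS=0
  L3 @0x64[15] → 0x67007  P=1,RW=1,US=1,PS=0
  ✓ 0x67DF0  — 4 lookups

TLB: [["0xD064100D", "0x5B"], ["0xC050380F", "0x67"]]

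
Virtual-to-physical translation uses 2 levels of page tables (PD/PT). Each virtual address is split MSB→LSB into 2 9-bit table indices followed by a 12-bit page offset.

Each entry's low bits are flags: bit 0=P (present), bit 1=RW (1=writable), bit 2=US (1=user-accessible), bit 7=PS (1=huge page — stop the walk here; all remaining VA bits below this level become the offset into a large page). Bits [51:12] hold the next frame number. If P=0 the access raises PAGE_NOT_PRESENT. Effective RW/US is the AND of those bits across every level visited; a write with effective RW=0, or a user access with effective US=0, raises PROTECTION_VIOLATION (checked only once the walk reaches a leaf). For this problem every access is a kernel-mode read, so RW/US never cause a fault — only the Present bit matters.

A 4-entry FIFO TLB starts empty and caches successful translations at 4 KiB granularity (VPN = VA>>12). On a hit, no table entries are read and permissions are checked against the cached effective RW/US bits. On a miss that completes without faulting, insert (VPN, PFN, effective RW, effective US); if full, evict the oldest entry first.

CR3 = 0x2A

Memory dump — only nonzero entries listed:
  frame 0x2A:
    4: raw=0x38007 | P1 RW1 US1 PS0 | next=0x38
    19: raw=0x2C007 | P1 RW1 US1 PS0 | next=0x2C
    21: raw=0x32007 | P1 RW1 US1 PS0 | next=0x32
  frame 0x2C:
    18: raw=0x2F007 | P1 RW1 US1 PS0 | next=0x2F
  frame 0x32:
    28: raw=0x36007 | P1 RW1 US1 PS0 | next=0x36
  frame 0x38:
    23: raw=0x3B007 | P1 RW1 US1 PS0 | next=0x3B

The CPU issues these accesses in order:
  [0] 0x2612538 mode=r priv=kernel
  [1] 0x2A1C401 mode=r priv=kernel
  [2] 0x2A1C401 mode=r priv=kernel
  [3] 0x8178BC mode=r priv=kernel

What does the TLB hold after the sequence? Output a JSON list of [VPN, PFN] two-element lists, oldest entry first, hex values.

Walk each access:
#0 VA=0x2612538 (r,kernel):
  L0 @0x2A[19] → 0x2C007  P=1,RW=1,US=1,PS=0
  L1 @0x2C[18] → 0x2F007  P=1,RW=1,US=1,PS=0
  → PA=0x2F538  (2 entries read)
#1 VA=0x2A1C401 (r,kernel):
  L0 @0x2A[21] → 0x32007  P=1,RW=1,US=1,PS=0
  L1 @0x32[28] → 0x36007  P=1,RW=1,US=1,PS=0
  → PA=0x36401  (2 entries read)
#2 VA=0x2A1C401 (r,kernel):
  TLB hit vpn=0x2A1C → PA=0x36401
#3 VA=0x8178BC (r,kernel):
  L0 @0x2A[4] → 0x38007  P=1,RW=1,US=1,PS=0
  L1 @0x38[23] → 0x3B007  P=1,RW=1,US=1,PS=0
  → PA=0x3B8BC  (2 entries read)

TLB: [["0x2612", "0x2F"], ["0x2A1C", "0x36"], ["0x817", "0x3B"]]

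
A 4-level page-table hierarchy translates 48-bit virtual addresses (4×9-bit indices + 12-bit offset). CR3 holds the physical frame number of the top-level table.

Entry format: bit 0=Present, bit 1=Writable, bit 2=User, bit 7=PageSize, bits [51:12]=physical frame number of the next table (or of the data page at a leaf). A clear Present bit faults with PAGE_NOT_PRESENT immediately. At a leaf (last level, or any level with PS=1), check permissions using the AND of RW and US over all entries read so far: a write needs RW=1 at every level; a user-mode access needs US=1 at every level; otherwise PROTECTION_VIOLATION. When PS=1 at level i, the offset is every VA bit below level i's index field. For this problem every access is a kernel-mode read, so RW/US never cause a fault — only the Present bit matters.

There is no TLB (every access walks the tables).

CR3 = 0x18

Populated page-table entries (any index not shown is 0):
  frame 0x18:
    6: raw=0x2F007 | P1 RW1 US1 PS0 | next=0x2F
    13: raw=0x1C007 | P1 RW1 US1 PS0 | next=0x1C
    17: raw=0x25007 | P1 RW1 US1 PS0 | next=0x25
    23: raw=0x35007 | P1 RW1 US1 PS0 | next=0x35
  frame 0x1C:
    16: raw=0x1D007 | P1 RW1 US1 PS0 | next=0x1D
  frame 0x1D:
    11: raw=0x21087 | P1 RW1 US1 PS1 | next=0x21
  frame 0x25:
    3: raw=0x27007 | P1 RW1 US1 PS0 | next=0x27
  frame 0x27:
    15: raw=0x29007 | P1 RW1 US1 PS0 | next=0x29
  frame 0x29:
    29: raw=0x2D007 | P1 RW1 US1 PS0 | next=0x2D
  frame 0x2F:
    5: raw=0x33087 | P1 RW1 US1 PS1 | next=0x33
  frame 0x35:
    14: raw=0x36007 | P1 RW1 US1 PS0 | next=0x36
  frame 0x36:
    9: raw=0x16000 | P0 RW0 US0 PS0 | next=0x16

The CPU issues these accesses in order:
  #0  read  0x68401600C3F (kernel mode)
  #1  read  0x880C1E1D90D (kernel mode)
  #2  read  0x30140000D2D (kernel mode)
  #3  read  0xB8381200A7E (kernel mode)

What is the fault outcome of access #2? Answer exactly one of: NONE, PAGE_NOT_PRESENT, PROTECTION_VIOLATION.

Walk each access:
#0 VA=0x68401600C3F (r,kernel):
  L0 @0x18[13] → 0x1C007  P=1,RW=1,US=1,PS=0
  L1 @0x1C[16] → 0x1D007  P=1,RW=1,US=1,PS=0
  L2 @0x1D[11] → 0x21087  P=1,RW=1,US=1,PS=1
  ⇒ phys 0x21C3F (huge @L2)  [3 reads]
#1 VA=0x880C1E1D90D (r,kernel):
  L0 @0x18[17] → 0x25007  P=1,RW=1,US=1,PS=0
  L1 @0x25[3] → 0x27007  P=1,RW=1,US=1,PS=0
  L2 @0x27[15] → 0x29007  P=1,RW=1,US=1,PS=0
  L3 @0x29[29] → 0x2D007  P=1,RW=1,US=1,PS=0
  ⇒ phys 0x2D90D  [4 reads]
#2 VA=0x30140000D2D (r,kernel):
  L0 @0x18[6] → 0x2F007  P=1,RW=1,US=1,PS=0
  L1 @0x2F[5] → 0x33087  P=1,RW=1,US=1,PS=1
  ⇒ phys 0x33D2D (huge @L1)  [2 reads]
#3 VA=0xB8381200A7E (r,kernel):
  L0 @0x18[23] → 0x35007  P=1,RW=1,US=1,PS=0
  L1 @0x35[14] → 0x36007  P=1,RW=1,US=1,PS=0
  L2 @0x36[9] → 0x16000  P=0,RW=0,US=0,PS=0
  → PAGE_NOT_PRESENT  (3 entries read)

Access #2 fault: NONE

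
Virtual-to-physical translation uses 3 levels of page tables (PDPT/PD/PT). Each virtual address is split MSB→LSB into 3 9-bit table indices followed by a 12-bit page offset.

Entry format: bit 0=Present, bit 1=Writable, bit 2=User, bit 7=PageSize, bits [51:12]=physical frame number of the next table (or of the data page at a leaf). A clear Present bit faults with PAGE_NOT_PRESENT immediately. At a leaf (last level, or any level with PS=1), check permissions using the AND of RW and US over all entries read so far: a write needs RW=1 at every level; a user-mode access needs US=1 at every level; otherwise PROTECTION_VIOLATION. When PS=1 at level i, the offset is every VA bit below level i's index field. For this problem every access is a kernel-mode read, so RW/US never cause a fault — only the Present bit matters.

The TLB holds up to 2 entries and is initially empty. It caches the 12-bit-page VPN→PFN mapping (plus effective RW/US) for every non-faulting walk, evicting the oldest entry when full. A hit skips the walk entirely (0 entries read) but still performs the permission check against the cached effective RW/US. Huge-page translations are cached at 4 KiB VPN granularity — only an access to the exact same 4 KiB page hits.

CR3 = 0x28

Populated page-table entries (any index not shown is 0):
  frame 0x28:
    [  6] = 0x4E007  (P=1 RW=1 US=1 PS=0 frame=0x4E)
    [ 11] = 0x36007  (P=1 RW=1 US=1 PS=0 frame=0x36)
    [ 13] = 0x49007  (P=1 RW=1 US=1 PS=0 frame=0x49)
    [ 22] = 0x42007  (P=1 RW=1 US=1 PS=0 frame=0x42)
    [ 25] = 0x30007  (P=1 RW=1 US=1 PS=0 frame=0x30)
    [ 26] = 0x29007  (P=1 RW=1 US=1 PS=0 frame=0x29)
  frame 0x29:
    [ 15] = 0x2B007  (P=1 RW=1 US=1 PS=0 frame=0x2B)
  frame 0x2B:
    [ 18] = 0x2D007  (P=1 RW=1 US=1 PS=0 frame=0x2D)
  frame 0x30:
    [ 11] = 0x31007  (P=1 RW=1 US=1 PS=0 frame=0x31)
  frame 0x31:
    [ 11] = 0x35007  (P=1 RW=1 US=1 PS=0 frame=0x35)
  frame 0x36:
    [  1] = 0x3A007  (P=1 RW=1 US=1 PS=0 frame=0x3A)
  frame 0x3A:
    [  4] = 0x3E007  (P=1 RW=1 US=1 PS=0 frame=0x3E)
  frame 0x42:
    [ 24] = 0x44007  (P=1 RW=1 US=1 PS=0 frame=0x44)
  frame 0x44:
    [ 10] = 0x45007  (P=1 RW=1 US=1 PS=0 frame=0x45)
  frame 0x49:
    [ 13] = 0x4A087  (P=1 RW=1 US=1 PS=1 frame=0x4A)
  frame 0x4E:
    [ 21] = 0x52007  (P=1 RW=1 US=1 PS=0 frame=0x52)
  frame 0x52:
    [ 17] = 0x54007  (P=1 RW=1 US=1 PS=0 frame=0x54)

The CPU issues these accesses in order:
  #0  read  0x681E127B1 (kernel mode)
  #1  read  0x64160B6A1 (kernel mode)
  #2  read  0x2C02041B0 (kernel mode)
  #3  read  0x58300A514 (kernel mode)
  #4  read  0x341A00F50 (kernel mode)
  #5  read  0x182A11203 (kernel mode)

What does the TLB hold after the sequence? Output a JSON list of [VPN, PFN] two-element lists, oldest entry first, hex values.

Trace:
#0 VA=0x681E127B1 (r,kernel):
  lvl0: tbl 0x28, slot 26 ⇒ 0x29007 (P1/RW1/US1/PS0)
  lvl1: tbl 0x29, slot 15 ⇒ 0x2B007 (P1/RW1/US1/PS0)
  lvl2: tbl 0x2B, slot 18 ⇒ 0x2D007 (P1/RW1/US1/PS0)
  ⇒ phys 0x2D7B1  [3 reads]
#1 VA=0x64160B6A1 (r,kernel):
  lvl0: tbl 0x28, slot 25 ⇒ 0x30007 (P1/RW1/US1/PS0)
  lvl1: tbl 0x30, slot 11 ⇒ 0x31007 (P1/RW1/US1/PS0)
  lvl2: tbl 0x31, slot 11 ⇒ 0x35007 (P1/RW1/US1/PS0)
  ⇒ phys 0x356A1  [3 reads]
#2 VA=0x2C02041B0 (r,kernel):
  lvl0: tbl 0x28, slot 11 ⇒ 0x36007 (P1/RW1/US1/PS0)
  lvl1: tbl 0x36, slot 1 ⇒ 0x3A007 (P1/RW1/US1/PS0)
  lvl2: tbl 0x3A, slot 4 ⇒ 0x3E007 (P1/RW1/US1/PS0)
  ⇒ phys 0x3E1B0  [3 reads]
#3 VA=0x58300A514 (r,kernel):
  lvl0: tbl 0x28, slot 22 ⇒ 0x42007 (P1/RW1/US1/PS0)
  lvl1: tbl 0x42, slot 24 ⇒ 0x44007 (P1/RW1/US1/PS0)
  lvl2: tbl 0x44, slot 10 ⇒ 0x45007 (P1/RW1/US1/PS0)
  ⇒ phys 0x45514  [3 reads]
#4 VA=0x341A00F50 (r,kernel):
  lvl0: tbl 0x28, slot 13 ⇒ 0x49007 (P1/RW1/US1/PS0)
  lvl1: tbl 0x49, slot 13 ⇒ 0x4A087 (P1/RW1/US1/PS1)
  ⇒ phys 0x4AF50 (huge @L1)  [2 reads]
#5 VA=0x182A11203 (r,kernel):
  lvl0: tbl 0x28, slot 6 ⇒ 0x4E007 (P1/RW1/US1/PS0)
  lvl1: tbl 0x4E, slot 21 ⇒ 0x52007 (P1/RW1/US1/PS0)
  lvl2: tbl 0x52, slot 17 ⇒ 0x54007 (P1/RW1/US1/PS0)
  ⇒ phys 0x54203  [3 reads]

TLB: [["0x341A00", "0x4A"], ["0x182A11", "0x54"]]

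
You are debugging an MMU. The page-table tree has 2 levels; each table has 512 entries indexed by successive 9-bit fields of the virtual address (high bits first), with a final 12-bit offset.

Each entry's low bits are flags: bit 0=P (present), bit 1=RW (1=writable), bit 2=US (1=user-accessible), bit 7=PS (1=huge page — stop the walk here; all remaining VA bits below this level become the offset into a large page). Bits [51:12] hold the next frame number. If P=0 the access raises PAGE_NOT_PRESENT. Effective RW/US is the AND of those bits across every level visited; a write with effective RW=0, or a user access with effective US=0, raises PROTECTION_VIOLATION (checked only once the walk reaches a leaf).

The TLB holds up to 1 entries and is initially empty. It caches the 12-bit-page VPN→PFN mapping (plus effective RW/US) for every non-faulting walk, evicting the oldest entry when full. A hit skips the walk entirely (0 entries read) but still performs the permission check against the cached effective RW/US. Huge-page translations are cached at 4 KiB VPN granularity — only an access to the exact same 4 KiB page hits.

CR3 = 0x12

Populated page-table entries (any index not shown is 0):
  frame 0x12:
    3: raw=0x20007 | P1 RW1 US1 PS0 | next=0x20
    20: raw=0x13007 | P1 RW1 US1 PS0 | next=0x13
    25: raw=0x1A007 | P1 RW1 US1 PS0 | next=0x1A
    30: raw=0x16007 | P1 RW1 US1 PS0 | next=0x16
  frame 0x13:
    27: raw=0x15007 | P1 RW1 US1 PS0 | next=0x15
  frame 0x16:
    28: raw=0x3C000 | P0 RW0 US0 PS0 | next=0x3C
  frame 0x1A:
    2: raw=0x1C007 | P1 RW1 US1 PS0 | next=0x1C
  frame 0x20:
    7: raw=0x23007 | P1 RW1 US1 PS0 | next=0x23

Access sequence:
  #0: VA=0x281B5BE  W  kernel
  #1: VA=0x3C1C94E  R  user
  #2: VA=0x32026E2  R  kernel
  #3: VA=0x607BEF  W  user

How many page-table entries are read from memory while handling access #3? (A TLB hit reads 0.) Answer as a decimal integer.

Trace:
#0 VA=0x281B5BE (w,kernel):
  L0 @0x12[20] → 0x13007  P=1,RW=1,US=1,PS=0
  L1 @0x13[27] → 0x15007  P=1,RW=1,US=1,PS=0
  ✓ 0x155BE  — 2 lookups
#1 VA=0x3C1C94E (r,user):
  L0 @0x12[30] → 0x16007  P=1,RW=1,US=1,PS=0
  L1 @0x16[28] → 0x3C000  P=0,RW=0,US=0,PS=0
  → PAGE_NOT_PRESENT  (2 entries read)
#2 VA=0x32026E2 (r,kernel):
  L0 @0x12[25] → 0x1A007  P=1,RW=1,US=1,PS=0
  L1 @0x1A[2] → 0x1C007  P=1,RW=1,US=1,PS=0
  ✓ 0x1C6E2  — 2 lookups
#3 VA=0x607BEF (w,user):
  L0 @0x12[3] → 0x20007  P=1,RW=1,US=1,PS=0
  L1 @0x20[7] → 0x23007  P=1,RW=1,US=1,PS=0
  ✓ 0x23BEF  — 2 lookups

Entries read for #3: 2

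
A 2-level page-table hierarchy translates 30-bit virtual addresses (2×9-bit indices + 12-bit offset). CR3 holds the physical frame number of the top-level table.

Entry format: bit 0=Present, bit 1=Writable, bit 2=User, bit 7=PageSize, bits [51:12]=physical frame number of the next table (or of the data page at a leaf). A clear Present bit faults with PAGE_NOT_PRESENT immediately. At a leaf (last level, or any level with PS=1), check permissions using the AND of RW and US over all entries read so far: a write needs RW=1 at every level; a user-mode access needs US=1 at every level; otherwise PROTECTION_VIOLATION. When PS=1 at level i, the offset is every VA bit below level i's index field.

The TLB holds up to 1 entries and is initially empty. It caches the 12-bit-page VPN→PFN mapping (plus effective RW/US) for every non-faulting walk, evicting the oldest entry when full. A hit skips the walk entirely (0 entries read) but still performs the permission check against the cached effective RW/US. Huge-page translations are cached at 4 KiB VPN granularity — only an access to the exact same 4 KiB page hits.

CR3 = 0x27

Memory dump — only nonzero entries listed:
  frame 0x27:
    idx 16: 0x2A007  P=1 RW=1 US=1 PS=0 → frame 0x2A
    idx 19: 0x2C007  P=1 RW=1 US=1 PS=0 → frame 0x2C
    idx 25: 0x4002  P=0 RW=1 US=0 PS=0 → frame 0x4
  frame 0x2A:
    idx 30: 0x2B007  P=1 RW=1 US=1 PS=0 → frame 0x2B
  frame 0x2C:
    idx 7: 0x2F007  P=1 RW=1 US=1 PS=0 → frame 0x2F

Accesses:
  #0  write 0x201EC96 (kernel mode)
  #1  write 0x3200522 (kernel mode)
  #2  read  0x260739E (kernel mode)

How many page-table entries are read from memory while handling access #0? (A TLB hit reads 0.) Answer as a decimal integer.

Per-access translation:
#0 VA=0x201EC96 (w,kernel):
  [0] read 0x27 idx=16: raw=0x2A007 flags P=1 W=1 U=1 S=0
  [1] read 0x2A idx=30: raw=0x2B007 flags P=1 W=1 U=1 S=0
  ⇒ phys 0x2BC96  [2 reads]
#1 VA=0x3200522 (w,kernel):
  [0] read 0x27 idx=25: raw=0x4002 flags P=0 W=1 U=0 S=0
  ✗ PAGE_NOT_PRESENT  [1 reads]
#2 VA=0x260739E (r,kernel):
  [0] read 0x27 idx=19: raw=0x2C007 flags P=1 W=1 U=1 S=0
  [1] read 0x2C idx=7: raw=0x2F007 flags P=1 W=1 U=1 S=0
  ⇒ phys 0x2F39E  [2 reads]

Entries read for #0: 2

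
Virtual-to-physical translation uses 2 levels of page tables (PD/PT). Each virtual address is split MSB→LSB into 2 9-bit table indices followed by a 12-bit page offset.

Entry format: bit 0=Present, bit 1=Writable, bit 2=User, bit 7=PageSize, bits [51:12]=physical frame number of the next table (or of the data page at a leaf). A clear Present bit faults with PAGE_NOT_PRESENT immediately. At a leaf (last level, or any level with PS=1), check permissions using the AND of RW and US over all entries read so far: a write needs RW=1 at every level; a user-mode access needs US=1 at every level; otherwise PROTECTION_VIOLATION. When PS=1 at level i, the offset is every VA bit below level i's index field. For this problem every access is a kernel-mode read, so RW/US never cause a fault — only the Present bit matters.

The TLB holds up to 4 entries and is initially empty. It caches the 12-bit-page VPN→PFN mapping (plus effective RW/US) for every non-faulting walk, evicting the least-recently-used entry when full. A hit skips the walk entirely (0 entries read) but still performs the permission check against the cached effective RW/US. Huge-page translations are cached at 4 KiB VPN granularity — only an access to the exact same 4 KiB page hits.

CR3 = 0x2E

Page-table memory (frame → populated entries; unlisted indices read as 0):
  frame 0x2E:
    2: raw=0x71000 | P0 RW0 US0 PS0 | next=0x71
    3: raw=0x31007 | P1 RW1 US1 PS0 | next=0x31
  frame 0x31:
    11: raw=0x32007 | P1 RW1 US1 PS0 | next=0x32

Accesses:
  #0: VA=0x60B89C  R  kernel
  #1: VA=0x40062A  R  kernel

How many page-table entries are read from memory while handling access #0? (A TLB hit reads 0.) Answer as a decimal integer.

Trace:
#0 VA=0x60B89C (r,kernel):
  L0 @0x2E[3] → 0x31007  P=1,RW=1,US=1,PS=0
  L1 @0x31[11] → 0x32007  P=1,RW=1,US=1,PS=0
  ⇒ phys 0x3289C  [2 reads]
#1 VA=0x40062A (r,kernel):
  L0 @0x2E[2] → 0x71000  P=0,RW=0,US=0,PS=0
  → PAGE_NOT_PRESENT  (1 entries read)

Entries read for #0: 2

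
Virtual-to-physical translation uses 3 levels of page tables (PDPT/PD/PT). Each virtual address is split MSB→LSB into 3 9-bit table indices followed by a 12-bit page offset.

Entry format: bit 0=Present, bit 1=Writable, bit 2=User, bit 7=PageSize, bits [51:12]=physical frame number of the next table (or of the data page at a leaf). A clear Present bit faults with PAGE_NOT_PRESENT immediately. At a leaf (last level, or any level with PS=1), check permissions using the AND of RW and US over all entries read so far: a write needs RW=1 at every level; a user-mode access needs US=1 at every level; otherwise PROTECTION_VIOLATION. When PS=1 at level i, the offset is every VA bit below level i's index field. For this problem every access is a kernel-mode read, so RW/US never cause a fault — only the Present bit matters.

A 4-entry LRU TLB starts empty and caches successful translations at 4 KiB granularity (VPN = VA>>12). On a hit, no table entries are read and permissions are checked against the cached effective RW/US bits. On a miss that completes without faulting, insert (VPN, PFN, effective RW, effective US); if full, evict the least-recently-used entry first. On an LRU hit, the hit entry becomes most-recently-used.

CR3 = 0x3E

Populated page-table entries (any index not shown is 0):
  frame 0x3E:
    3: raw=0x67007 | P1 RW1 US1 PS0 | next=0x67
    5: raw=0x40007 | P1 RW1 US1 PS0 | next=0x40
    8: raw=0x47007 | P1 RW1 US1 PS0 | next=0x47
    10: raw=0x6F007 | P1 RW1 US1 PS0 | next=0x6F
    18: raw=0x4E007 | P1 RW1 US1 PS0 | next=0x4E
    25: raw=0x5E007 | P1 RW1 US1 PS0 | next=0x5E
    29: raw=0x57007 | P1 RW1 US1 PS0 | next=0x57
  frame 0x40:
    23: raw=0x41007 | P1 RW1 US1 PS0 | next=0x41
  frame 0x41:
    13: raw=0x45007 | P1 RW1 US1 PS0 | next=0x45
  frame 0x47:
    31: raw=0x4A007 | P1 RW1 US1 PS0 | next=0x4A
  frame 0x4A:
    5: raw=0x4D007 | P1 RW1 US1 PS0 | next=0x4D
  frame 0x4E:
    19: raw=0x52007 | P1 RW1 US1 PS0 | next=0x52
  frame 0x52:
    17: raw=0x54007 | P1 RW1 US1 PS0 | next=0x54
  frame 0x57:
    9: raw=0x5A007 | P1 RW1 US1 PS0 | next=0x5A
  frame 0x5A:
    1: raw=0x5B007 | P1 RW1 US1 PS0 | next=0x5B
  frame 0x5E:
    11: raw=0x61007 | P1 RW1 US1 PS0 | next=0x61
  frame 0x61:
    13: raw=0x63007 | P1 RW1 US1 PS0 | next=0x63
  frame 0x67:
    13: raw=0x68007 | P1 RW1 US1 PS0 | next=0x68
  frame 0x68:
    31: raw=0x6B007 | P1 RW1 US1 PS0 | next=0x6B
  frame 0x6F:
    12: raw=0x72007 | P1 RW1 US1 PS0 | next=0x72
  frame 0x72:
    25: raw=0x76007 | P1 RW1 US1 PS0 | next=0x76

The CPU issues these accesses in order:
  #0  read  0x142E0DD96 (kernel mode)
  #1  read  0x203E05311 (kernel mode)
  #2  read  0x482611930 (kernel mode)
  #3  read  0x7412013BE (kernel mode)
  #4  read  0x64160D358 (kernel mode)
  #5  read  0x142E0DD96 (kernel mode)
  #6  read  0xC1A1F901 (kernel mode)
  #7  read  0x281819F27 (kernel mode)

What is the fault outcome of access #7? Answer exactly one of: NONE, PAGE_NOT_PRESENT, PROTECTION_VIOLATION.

Trace:
#0 VA=0x142E0DD96 (r,kernel):
  [0] read 0x3E idx=5: raw=0x40007 flags P=1 W=1 U=1 S=0
  [1] read 0x40 idx=23: raw=0x41007 flags P=1 W=1 U=1 S=0
  [2] read 0x41 idx=13: raw=0x45007 flags P=1 W=1 U=1 S=0
  ✓ 0x45D96  — 3 lookups
#1 VA=0x203E05311 (r,kernel):
  [0] read 0x3E idx=8: raw=0x47007 flags P=1 W=1 U=1 S=0
  [1] read 0x47 idx=31: raw=0x4A007 flags P=1 W=1 U=1 S=0
  [2] read 0x4A idx=5: raw=0x4D007 flags P=1 W=1 U=1 S=0
  ✓ 0x4D311  — 3 lookups
#2 VA=0x482611930 (r,kernel):
  [0] read 0x3E idx=18: raw=0x4E007 flags P=1 W=1 U=1 S=0
  [1] read 0x4E idx=19: raw=0x52007 flags P=1 W=1 U=1 S=0
  [2] read 0x52 idx=17: raw=0x54007 flags P=1 W=1 U=1 S=0
  ✓ 0x54930  — 3 lookups
#3 VA=0x7412013BE (r,kernel):
  [0] read 0x3E idx=29: raw=0x57007 flags P=1 W=1 U=1 S=0
  [1] read 0x57 idx=9: raw=0x5A007 flags P=1 W=1 U=1 S=0
  [2] read 0x5A idx=1: raw=0x5B007 flags P=1 W=1 U=1 S=0
  ✓ 0x5B3BE  — 3 lookups
#4 VA=0x64160D358 (r,kernel):
  [0] read 0x3E idx=25: raw=0x5E007 flags P=1 W=1 U=1 S=0
  [1] read 0x5E idx=11: raw=0x61007 flags P=1 W=1 U=1 S=0
  [2] read 0x61 idx=13: raw=0x63007 flags P=1 W=1 U=1 S=0
  ✓ 0x63358  — 3 lookups
#5 VA=0x142E0DD96 (r,kernel):
  [0] read 0x3E idx=5: raw=0x40007 flags P=1 W=1 U=1 S=0
  [1] read 0x40 idx=23: raw=0x41007 flags P=1 W=1 U=1 S=0
  [2] read 0x41 idx=13: raw=0x45007 flags P=1 W=1 U=1 S=0
  ✓ 0x45D96  — 3 lookups
#6 VA=0xC1A1F901 (r,kernel):
  [0] read 0x3E idx=3: raw=0x67007 flags P=1 W=1 U=1 S=0
  [1] read 0x67 idx=13: raw=0x68007 flags P=1 W=1 U=1 S=0
  [2] read 0x68 idx=31: raw=0x6B007 flags P=1 W=1 U=1 S=0
  ✓ 0x6B901  — 3 lookups
#7 VA=0x281819F27 (r,kernel):
  [0] read 0x3E idx=10: raw=0x6F007 flags P=1 W=1 U=1 S=0
  [1] read 0x6F idx=12: raw=0x72007 flags P=1 W=1 U=1 S=0
  [2] read 0x72 idx=25: raw=0x76007 flags P=1 W=1 U=1 S=0
  ✓ 0x76F27  — 3 lookups

Access #7 fault: NONE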